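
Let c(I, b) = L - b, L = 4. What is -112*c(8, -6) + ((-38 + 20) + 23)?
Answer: -1115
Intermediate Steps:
c(I, b) = 4 - b
-112*c(8, -6) + ((-38 + 20) + 23) = -112*(4 - 1*(-6)) + ((-38 + 20) + 23) = -112*(4 + 6) + (-18 + 23) = -112*10 + 5 = -1120 + 5 = -1115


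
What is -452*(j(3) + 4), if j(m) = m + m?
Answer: -4520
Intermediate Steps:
j(m) = 2*m
-452*(j(3) + 4) = -452*(2*3 + 4) = -452*(6 + 4) = -452*10 = -4520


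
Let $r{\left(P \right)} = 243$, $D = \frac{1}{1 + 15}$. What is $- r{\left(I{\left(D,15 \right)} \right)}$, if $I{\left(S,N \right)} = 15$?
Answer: $-243$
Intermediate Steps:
$D = \frac{1}{16} \approx 0.0625$
$- r{\left(I{\left(D,15 \right)} \right)} = \left(-1\right) 243 = -243$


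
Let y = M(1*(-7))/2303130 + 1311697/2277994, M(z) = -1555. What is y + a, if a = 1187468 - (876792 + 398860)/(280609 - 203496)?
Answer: 24020647329981982363963/20228730653911893 ≈ 1.1875e+6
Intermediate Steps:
y = 150873321547/262325816061 (y = -1555/2303130 + 1311697/2277994 = -1555*1/2303130 + 1311697*(1/2277994) = -311/460626 + 1311697/2277994 = 150873321547/262325816061 ≈ 0.57514)
a = 91567944232/77113 (a = 1187468 - 1275652/77113 = 91567944232/77113 ≈ 1.1875e+6)
y + a = 150873321547/262325816061 + 91567944232/77113 = 24020647329981982363963/20228730653911893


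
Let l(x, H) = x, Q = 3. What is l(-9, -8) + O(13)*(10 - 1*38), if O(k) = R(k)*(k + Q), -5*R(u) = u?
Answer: 5779/5 ≈ 1155.8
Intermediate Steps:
R(u) = -u/5
O(k) = -k*(3 + k)/5 (O(k) = (-k/5)*(k + 3) = (-k/5)*(3 + k) = -k*(3 + k)/5)
l(-9, -8) + O(13)*(10 - 1*38) = -9 + (-⅕*13*(3 + 13))*(10 - 1*38) = -9 + (-⅕*13*16)*(10 - 38) = -9 - 208/5*(-28) = -9 + 5824/5 = 5779/5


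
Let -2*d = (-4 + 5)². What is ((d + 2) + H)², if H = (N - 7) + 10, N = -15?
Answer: 441/4 ≈ 110.25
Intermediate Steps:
d = -½ (d = -(-4 + 5)²/2 = -½*1² = -½*1 = -½ ≈ -0.50000)
H = -12 (H = (-15 - 7) + 10 = -22 + 10 = -12)
((d + 2) + H)² = ((-½ + 2) - 12)² = (3/2 - 12)² = (-21/2)² = 441/4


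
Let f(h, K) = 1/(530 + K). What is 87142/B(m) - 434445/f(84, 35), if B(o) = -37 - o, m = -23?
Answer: -1718273546/7 ≈ -2.4547e+8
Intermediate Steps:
87142/B(m) - 434445/f(84, 35) = 87142/(-37 - 1*(-23)) - 434445/(1/(530 + 35)) = 87142/(-37 + 23) - 434445/(1/565) = 87142/(-14) - 434445/1/565 = 87142*(-1/14) - 434445*565 = -43571/7 - 245461425 = -1718273546/7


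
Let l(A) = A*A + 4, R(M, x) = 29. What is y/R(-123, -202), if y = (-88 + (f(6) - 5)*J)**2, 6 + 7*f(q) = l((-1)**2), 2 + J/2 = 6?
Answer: 817216/1421 ≈ 575.10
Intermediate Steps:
J = 8 (J = -4 + 2*6 = -4 + 12 = 8)
l(A) = 4 + A**2 (l(A) = A**2 + 4 = 4 + A**2)
f(q) = -1/7 (f(q) = -6/7 + (4 + ((-1)**2)**2)/7 = -6/7 + (4 + 1**2)/7 = -6/7 + (4 + 1)/7 = -6/7 + (1/7)*5 = -6/7 + 5/7 = -1/7)
y = 817216/49 (y = (-88 + (-1/7 - 5)*8)**2 = (-88 - 36/7*8)**2 = (-88 - 288/7)**2 = (-904/7)**2 = 817216/49 ≈ 16678.)
y/R(-123, -202) = (817216/49)/29 = (817216/49)*(1/29) = 817216/1421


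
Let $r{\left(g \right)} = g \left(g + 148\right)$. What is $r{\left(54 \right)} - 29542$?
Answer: $-18634$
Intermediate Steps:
$r{\left(g \right)} = g \left(148 + g\right)$
$r{\left(54 \right)} - 29542 = 54 \left(148 + 54\right) - 29542 = 54 \cdot 202 - 29542 = 10908 - 29542 = -18634$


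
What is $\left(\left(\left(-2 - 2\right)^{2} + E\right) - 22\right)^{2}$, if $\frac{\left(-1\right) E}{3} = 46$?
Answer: $20736$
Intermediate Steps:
$E = -138$ ($E = \left(-3\right) 46 = -138$)
$\left(\left(\left(-2 - 2\right)^{2} + E\right) - 22\right)^{2} = \left(\left(\left(-2 - 2\right)^{2} - 138\right) - 22\right)^{2} = \left(\left(\left(-4\right)^{2} - 138\right) - 22\right)^{2} = \left(\left(16 - 138\right) - 22\right)^{2} = \left(-122 - 22\right)^{2} = \left(-144\right)^{2} = 20736$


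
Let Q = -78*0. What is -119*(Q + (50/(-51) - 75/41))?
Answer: 41125/123 ≈ 334.35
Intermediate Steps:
Q = 0
-119*(Q + (50/(-51) - 75/41)) = -119*(0 + (50/(-51) - 75/41)) = -119*(0 + (50*(-1/51) - 75*1/41)) = -119*(0 + (-50/51 - 75/41)) = -119*(0 - 5875/2091) = -119*(-5875/2091) = 41125/123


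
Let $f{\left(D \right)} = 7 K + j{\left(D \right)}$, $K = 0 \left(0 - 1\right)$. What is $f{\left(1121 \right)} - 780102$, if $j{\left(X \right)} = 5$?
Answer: $-780097$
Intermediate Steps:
$K = 0$ ($K = 0 \left(-1\right) = 0$)
$f{\left(D \right)} = 5$ ($f{\left(D \right)} = 7 \cdot 0 + 5 = 0 + 5 = 5$)
$f{\left(1121 \right)} - 780102 = 5 - 780102 = -780097$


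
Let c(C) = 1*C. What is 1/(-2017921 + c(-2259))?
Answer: -1/2020180 ≈ -4.9501e-7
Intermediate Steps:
c(C) = C
1/(-2017921 + c(-2259)) = 1/(-2017921 - 2259) = 1/(-2020180) = -1/2020180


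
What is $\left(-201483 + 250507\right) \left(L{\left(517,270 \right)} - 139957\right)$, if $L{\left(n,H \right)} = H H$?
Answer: $-3287402368$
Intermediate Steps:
$L{\left(n,H \right)} = H^{2}$
$\left(-201483 + 250507\right) \left(L{\left(517,270 \right)} - 139957\right) = \left(-201483 + 250507\right) \left(270^{2} - 139957\right) = 49024 \left(72900 - 139957\right) = 49024 \left(-67057\right) = -3287402368$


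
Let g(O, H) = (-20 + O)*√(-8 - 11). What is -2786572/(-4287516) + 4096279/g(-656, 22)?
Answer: 696643/1071879 + 4096279*I*√19/12844 ≈ 0.64993 + 1390.2*I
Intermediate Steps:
g(O, H) = I*√19*(-20 + O) (g(O, H) = (-20 + O)*√(-19) = (-20 + O)*(I*√19) = I*√19*(-20 + O))
-2786572/(-4287516) + 4096279/g(-656, 22) = -2786572/(-4287516) + 4096279/((I*√19*(-20 - 656))) = -2786572*(-1/4287516) + 4096279/((I*√19*(-676))) = 696643/1071879 + 4096279/((-676*I*√19)) = 696643/1071879 + 4096279*(I*√19/12844) = 696643/1071879 + 4096279*I*√19/12844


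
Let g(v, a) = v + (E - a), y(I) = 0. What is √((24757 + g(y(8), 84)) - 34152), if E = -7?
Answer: 3*I*√1054 ≈ 97.396*I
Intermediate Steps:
g(v, a) = -7 + v - a (g(v, a) = v + (-7 - a) = -7 + v - a)
√((24757 + g(y(8), 84)) - 34152) = √((24757 + (-7 + 0 - 1*84)) - 34152) = √((24757 + (-7 + 0 - 84)) - 34152) = √((24757 - 91) - 34152) = √(24666 - 34152) = √(-9486) = 3*I*√1054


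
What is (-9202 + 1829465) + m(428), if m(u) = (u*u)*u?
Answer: 80223015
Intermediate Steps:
m(u) = u³ (m(u) = u²*u = u³)
(-9202 + 1829465) + m(428) = (-9202 + 1829465) + 428³ = 1820263 + 78402752 = 80223015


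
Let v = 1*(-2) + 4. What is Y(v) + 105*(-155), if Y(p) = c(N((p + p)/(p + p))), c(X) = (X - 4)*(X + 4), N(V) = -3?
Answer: -16282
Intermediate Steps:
v = 2 (v = -2 + 4 = 2)
c(X) = (-4 + X)*(4 + X)
Y(p) = -7 (Y(p) = -16 + (-3)² = -16 + 9 = -7)
Y(v) + 105*(-155) = -7 + 105*(-155) = -7 - 16275 = -16282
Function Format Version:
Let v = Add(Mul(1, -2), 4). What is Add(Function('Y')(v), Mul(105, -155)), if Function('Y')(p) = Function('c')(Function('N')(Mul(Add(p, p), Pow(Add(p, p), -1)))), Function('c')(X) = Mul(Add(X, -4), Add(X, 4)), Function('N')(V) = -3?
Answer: -16282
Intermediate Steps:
v = 2 (v = Add(-2, 4) = 2)
Function('c')(X) = Mul(Add(-4, X), Add(4, X))
Function('Y')(p) = -7 (Function('Y')(p) = Add(-16, Pow(-3, 2)) = Add(-16, 9) = -7)
Add(Function('Y')(v), Mul(105, -155)) = Add(-7, Mul(105, -155)) = Add(-7, -16275) = -16282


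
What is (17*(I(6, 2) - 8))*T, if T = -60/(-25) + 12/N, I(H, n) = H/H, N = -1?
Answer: 5712/5 ≈ 1142.4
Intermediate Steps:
I(H, n) = 1
T = -48/5 (T = -60/(-25) + 12/(-1) = -60*(-1/25) + 12*(-1) = 12/5 - 12 = -48/5 ≈ -9.6000)
(17*(I(6, 2) - 8))*T = (17*(1 - 8))*(-48/5) = (17*(-7))*(-48/5) = -119*(-48/5) = 5712/5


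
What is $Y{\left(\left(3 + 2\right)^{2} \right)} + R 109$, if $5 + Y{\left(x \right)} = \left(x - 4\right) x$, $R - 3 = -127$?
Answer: $-12996$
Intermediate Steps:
$R = -124$ ($R = 3 - 127 = -124$)
$Y{\left(x \right)} = -5 + x \left(-4 + x\right)$ ($Y{\left(x \right)} = -5 + \left(x - 4\right) x = -5 + \left(-4 + x\right) x = -5 + x \left(-4 + x\right)$)
$Y{\left(\left(3 + 2\right)^{2} \right)} + R 109 = \left(-5 + \left(\left(3 + 2\right)^{2}\right)^{2} - 4 \left(3 + 2\right)^{2}\right) - 13516 = \left(-5 + \left(5^{2}\right)^{2} - 4 \cdot 5^{2}\right) - 13516 = \left(-5 + 25^{2} - 100\right) - 13516 = \left(-5 + 625 - 100\right) - 13516 = 520 - 13516 = -12996$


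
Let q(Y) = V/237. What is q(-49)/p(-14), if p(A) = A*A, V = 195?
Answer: 65/15484 ≈ 0.0041979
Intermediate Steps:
p(A) = A**2
q(Y) = 65/79 (q(Y) = 195/237 = 195*(1/237) = 65/79)
q(-49)/p(-14) = 65/(79*((-14)**2)) = (65/79)/196 = (65/79)*(1/196) = 65/15484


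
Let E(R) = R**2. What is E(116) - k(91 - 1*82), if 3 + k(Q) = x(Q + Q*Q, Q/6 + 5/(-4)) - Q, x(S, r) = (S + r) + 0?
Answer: 53511/4 ≈ 13378.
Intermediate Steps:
x(S, r) = S + r
k(Q) = -17/4 + Q**2 + Q/6 (k(Q) = -3 + (((Q + Q*Q) + (Q/6 + 5/(-4))) - Q) = -3 + (((Q + Q**2) + (Q*(1/6) + 5*(-1/4))) - Q) = -3 + (((Q + Q**2) + (Q/6 - 5/4)) - Q) = -3 + (((Q + Q**2) + (-5/4 + Q/6)) - Q) = -3 + ((-5/4 + Q**2 + 7*Q/6) - Q) = -3 + (-5/4 + Q**2 + Q/6) = -17/4 + Q**2 + Q/6)
E(116) - k(91 - 1*82) = 116**2 - (-17/4 + (91 - 1*82)**2 + (91 - 1*82)/6) = 13456 - (-17/4 + (91 - 82)**2 + (91 - 82)/6) = 13456 - (-17/4 + 9**2 + (1/6)*9) = 13456 - (-17/4 + 81 + 3/2) = 13456 - 1*313/4 = 13456 - 313/4 = 53511/4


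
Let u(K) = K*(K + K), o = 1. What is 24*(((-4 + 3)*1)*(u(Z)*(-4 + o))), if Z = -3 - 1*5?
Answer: 9216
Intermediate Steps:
Z = -8 (Z = -3 - 5 = -8)
u(K) = 2*K² (u(K) = K*(2*K) = 2*K²)
24*(((-4 + 3)*1)*(u(Z)*(-4 + o))) = 24*(((-4 + 3)*1)*((2*(-8)²)*(-4 + 1))) = 24*((-1*1)*((2*64)*(-3))) = 24*(-128*(-3)) = 24*(-1*(-384)) = 24*384 = 9216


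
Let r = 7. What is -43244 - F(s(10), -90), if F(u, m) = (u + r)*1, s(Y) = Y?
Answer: -43261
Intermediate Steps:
F(u, m) = 7 + u (F(u, m) = (u + 7)*1 = (7 + u)*1 = 7 + u)
-43244 - F(s(10), -90) = -43244 - (7 + 10) = -43244 - 1*17 = -43244 - 17 = -43261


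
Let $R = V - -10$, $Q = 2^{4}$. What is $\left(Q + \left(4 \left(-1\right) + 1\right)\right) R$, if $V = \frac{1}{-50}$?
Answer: $\frac{6487}{50} \approx 129.74$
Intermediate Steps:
$V = - \frac{1}{50} \approx -0.02$
$Q = 16$
$R = \frac{499}{50}$ ($R = - \frac{1}{50} - -10 = - \frac{1}{50} + 10 = \frac{499}{50} \approx 9.98$)
$\left(Q + \left(4 \left(-1\right) + 1\right)\right) R = \left(16 + \left(4 \left(-1\right) + 1\right)\right) \frac{499}{50} = \left(16 + \left(-4 + 1\right)\right) \frac{499}{50} = \left(16 - 3\right) \frac{499}{50} = 13 \cdot \frac{499}{50} = \frac{6487}{50}$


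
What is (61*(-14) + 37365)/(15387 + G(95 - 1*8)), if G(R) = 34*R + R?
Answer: 36511/18432 ≈ 1.9808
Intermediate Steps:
G(R) = 35*R
(61*(-14) + 37365)/(15387 + G(95 - 1*8)) = (61*(-14) + 37365)/(15387 + 35*(95 - 1*8)) = (-854 + 37365)/(15387 + 35*(95 - 8)) = 36511/(15387 + 35*87) = 36511/(15387 + 3045) = 36511/18432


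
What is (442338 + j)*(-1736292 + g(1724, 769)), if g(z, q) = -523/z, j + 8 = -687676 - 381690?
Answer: 469237363495629/431 ≈ 1.0887e+12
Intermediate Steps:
j = -1069374 (j = -8 + (-687676 - 381690) = -8 - 1069366 = -1069374)
(442338 + j)*(-1736292 + g(1724, 769)) = (442338 - 1069374)*(-1736292 - 523/1724) = -627036*(-1736292 - 523*1/1724) = -627036*(-1736292 - 523/1724) = -627036*(-2993367931/1724) = 469237363495629/431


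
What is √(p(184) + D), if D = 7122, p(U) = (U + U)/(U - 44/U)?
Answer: √509032846882/8453 ≈ 84.404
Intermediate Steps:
p(U) = 2*U/(U - 44/U) (p(U) = (2*U)/(U - 44/U) = 2*U/(U - 44/U))
√(p(184) + D) = √(2*184²/(-44 + 184²) + 7122) = √(2*33856/(-44 + 33856) + 7122) = √(2*33856/33812 + 7122) = √(2*33856*(1/33812) + 7122) = √(16928/8453 + 7122) = √(60219194/8453) = √509032846882/8453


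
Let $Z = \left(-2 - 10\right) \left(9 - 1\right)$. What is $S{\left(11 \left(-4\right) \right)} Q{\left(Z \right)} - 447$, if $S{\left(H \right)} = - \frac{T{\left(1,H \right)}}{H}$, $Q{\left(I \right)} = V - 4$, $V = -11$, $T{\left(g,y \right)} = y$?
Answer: $-432$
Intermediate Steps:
$Z = -96$ ($Z = \left(-12\right) 8 = -96$)
$Q{\left(I \right)} = -15$ ($Q{\left(I \right)} = -11 - 4 = -15$)
$S{\left(H \right)} = -1$ ($S{\left(H \right)} = - \frac{H}{H} = \left(-1\right) 1 = -1$)
$S{\left(11 \left(-4\right) \right)} Q{\left(Z \right)} - 447 = \left(-1\right) \left(-15\right) - 447 = 15 - 447 = -432$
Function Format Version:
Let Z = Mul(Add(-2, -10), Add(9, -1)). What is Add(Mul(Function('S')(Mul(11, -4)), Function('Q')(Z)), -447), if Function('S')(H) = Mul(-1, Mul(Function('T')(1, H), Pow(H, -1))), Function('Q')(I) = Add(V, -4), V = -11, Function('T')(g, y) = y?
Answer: -432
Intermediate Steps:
Z = -96 (Z = Mul(-12, 8) = -96)
Function('Q')(I) = -15 (Function('Q')(I) = Add(-11, -4) = -15)
Function('S')(H) = -1 (Function('S')(H) = Mul(-1, Mul(H, Pow(H, -1))) = Mul(-1, 1) = -1)
Add(Mul(Function('S')(Mul(11, -4)), Function('Q')(Z)), -447) = Add(Mul(-1, -15), -447) = Add(15, -447) = -432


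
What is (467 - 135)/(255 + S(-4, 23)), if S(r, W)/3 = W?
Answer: 83/81 ≈ 1.0247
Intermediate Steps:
S(r, W) = 3*W
(467 - 135)/(255 + S(-4, 23)) = (467 - 135)/(255 + 3*23) = 332/(255 + 69) = 332/324 = 332*(1/324) = 83/81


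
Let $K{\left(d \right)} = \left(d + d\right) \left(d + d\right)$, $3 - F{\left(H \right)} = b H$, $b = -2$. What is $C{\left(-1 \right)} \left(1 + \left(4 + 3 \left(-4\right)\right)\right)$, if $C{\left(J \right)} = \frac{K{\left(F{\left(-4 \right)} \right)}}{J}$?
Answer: $700$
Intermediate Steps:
$F{\left(H \right)} = 3 + 2 H$ ($F{\left(H \right)} = 3 - - 2 H = 3 + 2 H$)
$K{\left(d \right)} = 4 d^{2}$ ($K{\left(d \right)} = 2 d 2 d = 4 d^{2}$)
$C{\left(J \right)} = \frac{100}{J}$ ($C{\left(J \right)} = \frac{4 \left(3 + 2 \left(-4\right)\right)^{2}}{J} = \frac{4 \left(3 - 8\right)^{2}}{J} = \frac{4 \left(-5\right)^{2}}{J} = \frac{4 \cdot 25}{J} = \frac{100}{J}$)
$C{\left(-1 \right)} \left(1 + \left(4 + 3 \left(-4\right)\right)\right) = \frac{100}{-1} \left(1 + \left(4 + 3 \left(-4\right)\right)\right) = 100 \left(-1\right) \left(1 + \left(4 - 12\right)\right) = - 100 \left(1 - 8\right) = \left(-100\right) \left(-7\right) = 700$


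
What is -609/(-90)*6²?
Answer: 1218/5 ≈ 243.60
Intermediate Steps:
-609/(-90)*6² = -609*(-1/90)*36 = (203/30)*36 = 1218/5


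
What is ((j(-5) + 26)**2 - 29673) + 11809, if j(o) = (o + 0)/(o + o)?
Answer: -68647/4 ≈ -17162.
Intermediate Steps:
j(o) = 1/2 (j(o) = o/((2*o)) = o*(1/(2*o)) = 1/2)
((j(-5) + 26)**2 - 29673) + 11809 = ((1/2 + 26)**2 - 29673) + 11809 = ((53/2)**2 - 29673) + 11809 = (2809/4 - 29673) + 11809 = -115883/4 + 11809 = -68647/4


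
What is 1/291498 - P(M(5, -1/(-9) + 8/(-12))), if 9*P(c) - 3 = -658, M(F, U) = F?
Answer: 63643733/874494 ≈ 72.778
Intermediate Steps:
P(c) = -655/9 (P(c) = 1/3 + (1/9)*(-658) = 1/3 - 658/9 = -655/9)
1/291498 - P(M(5, -1/(-9) + 8/(-12))) = 1/291498 - 1*(-655/9) = 1/291498 + 655/9 = 63643733/874494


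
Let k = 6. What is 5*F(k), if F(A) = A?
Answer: 30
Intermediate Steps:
5*F(k) = 5*6 = 30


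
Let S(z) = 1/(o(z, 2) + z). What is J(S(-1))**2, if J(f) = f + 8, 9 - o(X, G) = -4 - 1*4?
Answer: 16641/256 ≈ 65.004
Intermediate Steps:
o(X, G) = 17 (o(X, G) = 9 - (-4 - 1*4) = 9 - (-4 - 4) = 9 - 1*(-8) = 9 + 8 = 17)
S(z) = 1/(17 + z)
J(f) = 8 + f
J(S(-1))**2 = (8 + 1/(17 - 1))**2 = (8 + 1/16)**2 = (129/16)**2 = 16641/256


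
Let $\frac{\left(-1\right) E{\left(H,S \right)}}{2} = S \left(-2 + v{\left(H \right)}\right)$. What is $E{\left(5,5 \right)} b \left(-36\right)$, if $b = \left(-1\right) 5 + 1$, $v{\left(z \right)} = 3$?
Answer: $-1440$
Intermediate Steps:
$E{\left(H,S \right)} = - 2 S$ ($E{\left(H,S \right)} = - 2 S \left(-2 + 3\right) = - 2 S 1 = - 2 S$)
$b = -4$ ($b = -5 + 1 = -4$)
$E{\left(5,5 \right)} b \left(-36\right) = \left(-2\right) 5 \left(-4\right) \left(-36\right) = \left(-10\right) \left(-4\right) \left(-36\right) = 40 \left(-36\right) = -1440$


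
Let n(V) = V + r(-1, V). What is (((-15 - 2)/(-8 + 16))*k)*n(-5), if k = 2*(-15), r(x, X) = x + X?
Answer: -2805/4 ≈ -701.25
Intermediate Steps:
r(x, X) = X + x
k = -30
n(V) = -1 + 2*V (n(V) = V + (V - 1) = V + (-1 + V) = -1 + 2*V)
(((-15 - 2)/(-8 + 16))*k)*n(-5) = (((-15 - 2)/(-8 + 16))*(-30))*(-1 + 2*(-5)) = (-17/8*(-30))*(-1 - 10) = (-17*⅛*(-30))*(-11) = -17/8*(-30)*(-11) = (255/4)*(-11) = -2805/4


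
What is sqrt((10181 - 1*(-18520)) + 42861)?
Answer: sqrt(71562) ≈ 267.51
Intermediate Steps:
sqrt((10181 - 1*(-18520)) + 42861) = sqrt((10181 + 18520) + 42861) = sqrt(28701 + 42861) = sqrt(71562)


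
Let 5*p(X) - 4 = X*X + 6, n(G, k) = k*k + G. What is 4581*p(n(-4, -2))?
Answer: 9162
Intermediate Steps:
n(G, k) = G + k**2 (n(G, k) = k**2 + G = G + k**2)
p(X) = 2 + X**2/5 (p(X) = 4/5 + (X*X + 6)/5 = 4/5 + (X**2 + 6)/5 = 4/5 + (6 + X**2)/5 = 4/5 + (6/5 + X**2/5) = 2 + X**2/5)
4581*p(n(-4, -2)) = 4581*(2 + (-4 + (-2)**2)**2/5) = 4581*(2 + (-4 + 4)**2/5) = 4581*(2 + (1/5)*0**2) = 4581*(2 + (1/5)*0) = 4581*(2 + 0) = 4581*2 = 9162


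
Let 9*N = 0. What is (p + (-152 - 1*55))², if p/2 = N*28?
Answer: 42849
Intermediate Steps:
N = 0 (N = (⅑)*0 = 0)
p = 0 (p = 2*(0*28) = 2*0 = 0)
(p + (-152 - 1*55))² = (0 + (-152 - 1*55))² = (0 + (-152 - 55))² = (0 - 207)² = (-207)² = 42849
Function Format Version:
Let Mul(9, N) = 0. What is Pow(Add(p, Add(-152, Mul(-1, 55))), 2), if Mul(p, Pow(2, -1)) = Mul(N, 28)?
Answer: 42849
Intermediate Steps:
N = 0 (N = Mul(Rational(1, 9), 0) = 0)
p = 0 (p = Mul(2, Mul(0, 28)) = Mul(2, 0) = 0)
Pow(Add(p, Add(-152, Mul(-1, 55))), 2) = Pow(Add(0, Add(-152, Mul(-1, 55))), 2) = Pow(Add(0, Add(-152, -55)), 2) = Pow(Add(0, -207), 2) = Pow(-207, 2) = 42849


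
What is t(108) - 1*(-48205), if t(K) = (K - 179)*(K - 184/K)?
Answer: 1097765/27 ≈ 40658.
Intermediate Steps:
t(K) = (-179 + K)*(K - 184/K)
t(108) - 1*(-48205) = (-184 + 108² - 179*108 + 32936/108) - 1*(-48205) = (-184 + 11664 - 19332 + 32936*(1/108)) + 48205 = (-184 + 11664 - 19332 + 8234/27) + 48205 = -203770/27 + 48205 = 1097765/27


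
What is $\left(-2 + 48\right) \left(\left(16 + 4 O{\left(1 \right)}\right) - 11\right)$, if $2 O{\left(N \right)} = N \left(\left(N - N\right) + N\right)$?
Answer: $322$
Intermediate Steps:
$O{\left(N \right)} = \frac{N^{2}}{2}$ ($O{\left(N \right)} = \frac{N \left(\left(N - N\right) + N\right)}{2} = \frac{N \left(0 + N\right)}{2} = \frac{N N}{2} = \frac{N^{2}}{2}$)
$\left(-2 + 48\right) \left(\left(16 + 4 O{\left(1 \right)}\right) - 11\right) = \left(-2 + 48\right) \left(\left(16 + 4 \frac{1^{2}}{2}\right) - 11\right) = 46 \left(\left(16 + 4 \cdot \frac{1}{2} \cdot 1\right) - 11\right) = 46 \left(\left(16 + 4 \cdot \frac{1}{2}\right) - 11\right) = 46 \left(\left(16 + 2\right) - 11\right) = 46 \left(18 - 11\right) = 46 \cdot 7 = 322$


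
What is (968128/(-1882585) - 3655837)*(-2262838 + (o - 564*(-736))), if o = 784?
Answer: 2542298921537278470/376517 ≈ 6.7521e+12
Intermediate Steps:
(968128/(-1882585) - 3655837)*(-2262838 + (o - 564*(-736))) = (968128/(-1882585) - 3655837)*(-2262838 + (784 - 564*(-736))) = (968128*(-1/1882585) - 3655837)*(-2262838 + (784 + 415104)) = (-968128/1882585 - 3655837)*(-2262838 + 415888) = -6882424866773/1882585*(-1846950) = 2542298921537278470/376517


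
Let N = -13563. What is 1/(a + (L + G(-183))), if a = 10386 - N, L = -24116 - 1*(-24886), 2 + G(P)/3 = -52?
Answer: 1/24557 ≈ 4.0722e-5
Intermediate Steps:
G(P) = -162 (G(P) = -6 + 3*(-52) = -6 - 156 = -162)
L = 770 (L = -24116 + 24886 = 770)
a = 23949 (a = 10386 - 1*(-13563) = 10386 + 13563 = 23949)
1/(a + (L + G(-183))) = 1/(23949 + (770 - 162)) = 1/(23949 + 608) = 1/24557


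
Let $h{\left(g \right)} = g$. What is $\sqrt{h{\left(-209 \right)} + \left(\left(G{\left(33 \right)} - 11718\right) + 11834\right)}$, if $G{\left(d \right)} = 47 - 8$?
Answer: $3 i \sqrt{6} \approx 7.3485 i$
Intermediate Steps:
$G{\left(d \right)} = 39$
$\sqrt{h{\left(-209 \right)} + \left(\left(G{\left(33 \right)} - 11718\right) + 11834\right)} = \sqrt{-209 + \left(\left(39 - 11718\right) + 11834\right)} = \sqrt{-209 + \left(-11679 + 11834\right)} = \sqrt{-209 + 155} = \sqrt{-54} = 3 i \sqrt{6}$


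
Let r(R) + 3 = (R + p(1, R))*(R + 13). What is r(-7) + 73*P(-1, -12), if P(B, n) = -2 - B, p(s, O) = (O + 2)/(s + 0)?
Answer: -148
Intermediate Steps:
p(s, O) = (2 + O)/s
r(R) = -3 + (2 + 2*R)*(13 + R) (r(R) = -3 + (R + (2 + R)/1)*(R + 13) = -3 + (R + 1*(2 + R))*(13 + R) = -3 + (R + (2 + R))*(13 + R) = -3 + (2 + 2*R)*(13 + R))
r(-7) + 73*P(-1, -12) = (23 + 2*(-7)**2 + 28*(-7)) + 73*(-2 - 1*(-1)) = (23 + 2*49 - 196) + 73*(-2 + 1) = (23 + 98 - 196) + 73*(-1) = -75 - 73 = -148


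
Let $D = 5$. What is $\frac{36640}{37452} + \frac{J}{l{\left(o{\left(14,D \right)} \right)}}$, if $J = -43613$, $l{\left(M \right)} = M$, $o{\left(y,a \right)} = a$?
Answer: $- \frac{408302719}{46815} \approx -8721.6$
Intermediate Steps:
$\frac{36640}{37452} + \frac{J}{l{\left(o{\left(14,D \right)} \right)}} = \frac{36640}{37452} - \frac{43613}{5} = 36640 \cdot \frac{1}{37452} - \frac{43613}{5} = \frac{9160}{9363} - \frac{43613}{5} = - \frac{408302719}{46815}$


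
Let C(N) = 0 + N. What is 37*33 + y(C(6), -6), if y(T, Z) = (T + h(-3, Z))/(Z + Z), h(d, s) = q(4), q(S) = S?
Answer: 7321/6 ≈ 1220.2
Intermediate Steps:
h(d, s) = 4
C(N) = N
y(T, Z) = (4 + T)/(2*Z) (y(T, Z) = (T + 4)/(Z + Z) = (4 + T)/((2*Z)) = (4 + T)*(1/(2*Z)) = (4 + T)/(2*Z))
37*33 + y(C(6), -6) = 37*33 + (1/2)*(4 + 6)/(-6) = 1221 + (1/2)*(-1/6)*10 = 1221 - 5/6 = 7321/6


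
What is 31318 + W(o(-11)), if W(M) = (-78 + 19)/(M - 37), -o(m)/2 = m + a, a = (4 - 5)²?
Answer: 532465/17 ≈ 31321.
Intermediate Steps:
a = 1 (a = (-1)² = 1)
o(m) = -2 - 2*m (o(m) = -2*(m + 1) = -2*(1 + m) = -2 - 2*m)
W(M) = -59/(-37 + M)
31318 + W(o(-11)) = 31318 - 59/(-37 + (-2 - 2*(-11))) = 31318 - 59/(-37 + (-2 + 22)) = 31318 - 59/(-37 + 20) = 31318 - 59/(-17) = 31318 - 59*(-1/17) = 31318 + 59/17 = 532465/17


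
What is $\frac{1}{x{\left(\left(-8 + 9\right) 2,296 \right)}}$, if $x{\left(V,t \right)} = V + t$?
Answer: $\frac{1}{298} \approx 0.0033557$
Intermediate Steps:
$\frac{1}{x{\left(\left(-8 + 9\right) 2,296 \right)}} = \frac{1}{\left(-8 + 9\right) 2 + 296} = \frac{1}{1 \cdot 2 + 296} = \frac{1}{2 + 296} = \frac{1}{298}$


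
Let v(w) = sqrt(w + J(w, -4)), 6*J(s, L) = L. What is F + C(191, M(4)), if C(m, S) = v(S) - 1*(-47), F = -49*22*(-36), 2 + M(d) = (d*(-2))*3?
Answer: 38855 + 4*I*sqrt(15)/3 ≈ 38855.0 + 5.164*I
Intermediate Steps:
J(s, L) = L/6
v(w) = sqrt(-2/3 + w) (v(w) = sqrt(w + (1/6)*(-4)) = sqrt(w - 2/3) = sqrt(-2/3 + w))
M(d) = -2 - 6*d (M(d) = -2 + (d*(-2))*3 = -2 - 2*d*3 = -2 - 6*d)
F = 38808 (F = -1078*(-36) = 38808)
C(m, S) = 47 + sqrt(-6 + 9*S)/3 (C(m, S) = sqrt(-6 + 9*S)/3 - 1*(-47) = sqrt(-6 + 9*S)/3 + 47 = 47 + sqrt(-6 + 9*S)/3)
F + C(191, M(4)) = 38808 + (47 + sqrt(-6 + 9*(-2 - 6*4))/3) = 38808 + (47 + sqrt(-6 + 9*(-2 - 24))/3) = 38808 + (47 + sqrt(-6 + 9*(-26))/3) = 38808 + (47 + sqrt(-6 - 234)/3) = 38808 + (47 + sqrt(-240)/3) = 38808 + (47 + (4*I*sqrt(15))/3) = 38808 + (47 + 4*I*sqrt(15)/3) = 38855 + 4*I*sqrt(15)/3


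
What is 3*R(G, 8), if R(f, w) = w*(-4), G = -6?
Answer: -96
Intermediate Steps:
R(f, w) = -4*w
3*R(G, 8) = 3*(-4*8) = 3*(-32) = -96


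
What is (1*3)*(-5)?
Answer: -15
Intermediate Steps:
(1*3)*(-5) = 3*(-5) = -15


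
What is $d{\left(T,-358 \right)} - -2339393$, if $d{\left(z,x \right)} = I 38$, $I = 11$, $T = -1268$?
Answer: $2339811$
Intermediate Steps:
$d{\left(z,x \right)} = 418$ ($d{\left(z,x \right)} = 11 \cdot 38 = 418$)
$d{\left(T,-358 \right)} - -2339393 = 418 - -2339393 = 418 + 2339393 = 2339811$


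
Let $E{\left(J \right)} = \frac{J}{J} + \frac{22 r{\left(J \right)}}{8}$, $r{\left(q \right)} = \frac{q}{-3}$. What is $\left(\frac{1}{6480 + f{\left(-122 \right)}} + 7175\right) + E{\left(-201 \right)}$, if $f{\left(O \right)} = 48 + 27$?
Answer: $\frac{192985759}{26220} \approx 7360.3$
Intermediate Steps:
$f{\left(O \right)} = 75$
$r{\left(q \right)} = - \frac{q}{3}$ ($r{\left(q \right)} = q \left(- \frac{1}{3}\right) = - \frac{q}{3}$)
$E{\left(J \right)} = 1 - \frac{11 J}{12}$ ($E{\left(J \right)} = \frac{J}{J} + \frac{22 \left(- \frac{J}{3}\right)}{8} = 1 + - \frac{22 J}{3} \cdot \frac{1}{8} = 1 - \frac{11 J}{12}$)
$\left(\frac{1}{6480 + f{\left(-122 \right)}} + 7175\right) + E{\left(-201 \right)} = \left(\frac{1}{6480 + 75} + 7175\right) + \left(1 - - \frac{737}{4}\right) = \left(\frac{1}{6555} + 7175\right) + \left(1 + \frac{737}{4}\right) = \left(\frac{1}{6555} + 7175\right) + \frac{741}{4} = \frac{47032126}{6555} + \frac{741}{4} = \frac{192985759}{26220}$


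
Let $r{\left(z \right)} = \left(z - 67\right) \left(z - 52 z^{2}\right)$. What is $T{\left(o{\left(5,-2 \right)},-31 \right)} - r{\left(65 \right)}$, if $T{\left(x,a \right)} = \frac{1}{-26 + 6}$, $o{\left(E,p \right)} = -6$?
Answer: $- \frac{8785401}{20} \approx -4.3927 \cdot 10^{5}$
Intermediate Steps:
$T{\left(x,a \right)} = - \frac{1}{20}$ ($T{\left(x,a \right)} = \frac{1}{-20} = - \frac{1}{20}$)
$r{\left(z \right)} = \left(-67 + z\right) \left(z - 52 z^{2}\right)$
$T{\left(o{\left(5,-2 \right)},-31 \right)} - r{\left(65 \right)} = - \frac{1}{20} - 65 \left(-67 - 52 \cdot 65^{2} + 3485 \cdot 65\right) = - \frac{1}{20} - 65 \left(-67 - 219700 + 226525\right) = - \frac{1}{20} - 65 \cdot 6758 = - \frac{1}{20} - 439270 = - \frac{8785401}{20}$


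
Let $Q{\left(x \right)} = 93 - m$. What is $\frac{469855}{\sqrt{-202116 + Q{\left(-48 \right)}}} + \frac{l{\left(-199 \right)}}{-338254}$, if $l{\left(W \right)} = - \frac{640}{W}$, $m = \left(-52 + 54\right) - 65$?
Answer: $- \frac{320}{33656273} - \frac{93971 i \sqrt{5610}}{6732} \approx -9.5079 \cdot 10^{-6} - 1045.5 i$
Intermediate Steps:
$m = -63$ ($m = 2 - 65 = -63$)
$Q{\left(x \right)} = 156$ ($Q{\left(x \right)} = 93 - -63 = 93 + 63 = 156$)
$\frac{469855}{\sqrt{-202116 + Q{\left(-48 \right)}}} + \frac{l{\left(-199 \right)}}{-338254} = \frac{469855}{\sqrt{-202116 + 156}} + \frac{\left(-640\right) \frac{1}{-199}}{-338254} = \frac{469855}{\sqrt{-201960}} + \left(-640\right) \left(- \frac{1}{199}\right) \left(- \frac{1}{338254}\right) = \frac{469855}{6 i \sqrt{5610}} + \frac{640}{199} \left(- \frac{1}{338254}\right) = 469855 \left(- \frac{i \sqrt{5610}}{33660}\right) - \frac{320}{33656273} = - \frac{93971 i \sqrt{5610}}{6732} - \frac{320}{33656273} = - \frac{320}{33656273} - \frac{93971 i \sqrt{5610}}{6732}$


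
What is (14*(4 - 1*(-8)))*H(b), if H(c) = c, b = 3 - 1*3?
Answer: 0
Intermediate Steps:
b = 0 (b = 3 - 3 = 0)
(14*(4 - 1*(-8)))*H(b) = (14*(4 - 1*(-8)))*0 = (14*(4 + 8))*0 = (14*12)*0 = 168*0 = 0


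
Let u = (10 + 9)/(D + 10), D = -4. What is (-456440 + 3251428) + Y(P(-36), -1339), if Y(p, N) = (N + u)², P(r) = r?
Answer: 164859793/36 ≈ 4.5794e+6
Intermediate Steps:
u = 19/6 (u = (10 + 9)/(-4 + 10) = 19/6 ≈ 3.1667)
Y(p, N) = (19/6 + N)² (Y(p, N) = (N + 19/6)² = (19/6 + N)²)
(-456440 + 3251428) + Y(P(-36), -1339) = (-456440 + 3251428) + (19 + 6*(-1339))²/36 = 2794988 + (19 - 8034)²/36 = 2794988 + (1/36)*(-8015)² = 2794988 + (1/36)*64240225 = 2794988 + 64240225/36 = 164859793/36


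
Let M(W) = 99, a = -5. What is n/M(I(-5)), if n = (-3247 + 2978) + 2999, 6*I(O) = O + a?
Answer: 910/33 ≈ 27.576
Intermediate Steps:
I(O) = -5/6 + O/6 (I(O) = (O - 5)/6 = (-5 + O)/6 = -5/6 + O/6)
n = 2730 (n = -269 + 2999 = 2730)
n/M(I(-5)) = 2730/99 = 2730*(1/99) = 910/33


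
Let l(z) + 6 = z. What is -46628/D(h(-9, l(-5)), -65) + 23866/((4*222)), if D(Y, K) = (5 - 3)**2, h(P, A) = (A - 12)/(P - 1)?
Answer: -5163775/444 ≈ -11630.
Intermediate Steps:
l(z) = -6 + z
h(P, A) = (-12 + A)/(-1 + P)
D(Y, K) = 4 (D(Y, K) = 2**2 = 4)
-46628/D(h(-9, l(-5)), -65) + 23866/((4*222)) = -46628/4 + 23866/((4*222)) = -46628*1/4 + 23866/888 = -11657 + 23866*(1/888) = -11657 + 11933/444 = -5163775/444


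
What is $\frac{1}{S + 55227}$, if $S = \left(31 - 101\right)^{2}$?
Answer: $\frac{1}{60127} \approx 1.6631 \cdot 10^{-5}$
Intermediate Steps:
$S = 4900$ ($S = \left(-70\right)^{2} = 4900$)
$\frac{1}{S + 55227} = \frac{1}{4900 + 55227} = \frac{1}{60127}$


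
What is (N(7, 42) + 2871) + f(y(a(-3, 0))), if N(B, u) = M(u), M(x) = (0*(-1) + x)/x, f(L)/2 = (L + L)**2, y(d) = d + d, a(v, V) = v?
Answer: 3160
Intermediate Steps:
y(d) = 2*d
f(L) = 8*L**2 (f(L) = 2*(L + L)**2 = 2*(2*L)**2 = 2*(4*L**2) = 8*L**2)
M(x) = 1 (M(x) = (0 + x)/x = x/x = 1)
N(B, u) = 1
(N(7, 42) + 2871) + f(y(a(-3, 0))) = (1 + 2871) + 8*(2*(-3))**2 = 2872 + 8*(-6)**2 = 2872 + 8*36 = 2872 + 288 = 3160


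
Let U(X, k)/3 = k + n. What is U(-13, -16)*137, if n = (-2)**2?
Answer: -4932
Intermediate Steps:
n = 4
U(X, k) = 12 + 3*k (U(X, k) = 3*(k + 4) = 3*(4 + k) = 12 + 3*k)
U(-13, -16)*137 = (12 + 3*(-16))*137 = (12 - 48)*137 = -36*137 = -4932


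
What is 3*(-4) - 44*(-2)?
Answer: 76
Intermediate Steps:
3*(-4) - 44*(-2) = -12 + 88 = 76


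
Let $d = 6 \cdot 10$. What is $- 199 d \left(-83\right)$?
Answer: $991020$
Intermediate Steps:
$d = 60$
$- 199 d \left(-83\right) = \left(-199\right) 60 \left(-83\right) = \left(-11940\right) \left(-83\right) = 991020$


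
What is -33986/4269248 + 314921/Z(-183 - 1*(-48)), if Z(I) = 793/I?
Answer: -90752133310489/1692756832 ≈ -53612.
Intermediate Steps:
-33986/4269248 + 314921/Z(-183 - 1*(-48)) = -33986/4269248 + 314921/((793/(-183 - 1*(-48)))) = -33986*1/4269248 + 314921/((793/(-183 + 48))) = -16993/2134624 + 314921/((793/(-135))) = -16993/2134624 + 314921/((793*(-1/135))) = -16993/2134624 + 314921/(-793/135) = -16993/2134624 + 314921*(-135/793) = -16993/2134624 - 42514335/793 = -90752133310489/1692756832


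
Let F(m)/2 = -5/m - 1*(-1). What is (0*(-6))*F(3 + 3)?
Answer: 0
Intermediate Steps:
F(m) = 2 - 10/m (F(m) = 2*(-5/m - 1*(-1)) = 2*(-5/m + 1) = 2*(1 - 5/m) = 2 - 10/m)
(0*(-6))*F(3 + 3) = (0*(-6))*(2 - 10/(3 + 3)) = 0*(2 - 10/6) = 0*(2 - 10*⅙) = 0*(2 - 5/3) = 0*(⅓) = 0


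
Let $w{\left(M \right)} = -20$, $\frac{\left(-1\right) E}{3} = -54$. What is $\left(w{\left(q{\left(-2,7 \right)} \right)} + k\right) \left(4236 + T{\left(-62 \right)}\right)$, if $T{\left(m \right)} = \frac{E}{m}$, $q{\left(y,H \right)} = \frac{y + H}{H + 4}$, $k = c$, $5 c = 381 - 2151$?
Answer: $- \frac{49081890}{31} \approx -1.5833 \cdot 10^{6}$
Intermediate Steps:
$c = -354$ ($c = \frac{381 - 2151}{5} = \frac{1}{5} \left(-1770\right) = -354$)
$k = -354$
$q{\left(y,H \right)} = \frac{H + y}{4 + H}$
$E = 162$ ($E = \left(-3\right) \left(-54\right) = 162$)
$T{\left(m \right)} = \frac{162}{m}$
$\left(w{\left(q{\left(-2,7 \right)} \right)} + k\right) \left(4236 + T{\left(-62 \right)}\right) = \left(-20 - 354\right) \left(4236 + \frac{162}{-62}\right) = - 374 \left(4236 + 162 \left(- \frac{1}{62}\right)\right) = - 374 \left(4236 - \frac{81}{31}\right) = \left(-374\right) \frac{131235}{31} = - \frac{49081890}{31}$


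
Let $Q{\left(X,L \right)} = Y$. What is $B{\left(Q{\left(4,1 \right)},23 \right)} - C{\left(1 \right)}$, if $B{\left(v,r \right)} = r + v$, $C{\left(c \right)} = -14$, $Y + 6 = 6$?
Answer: $37$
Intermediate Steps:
$Y = 0$ ($Y = -6 + 6 = 0$)
$Q{\left(X,L \right)} = 0$
$B{\left(Q{\left(4,1 \right)},23 \right)} - C{\left(1 \right)} = \left(23 + 0\right) - -14 = 23 + 14 = 37$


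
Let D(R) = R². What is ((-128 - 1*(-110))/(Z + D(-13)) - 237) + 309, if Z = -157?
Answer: 141/2 ≈ 70.500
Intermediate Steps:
((-128 - 1*(-110))/(Z + D(-13)) - 237) + 309 = ((-128 - 1*(-110))/(-157 + (-13)²) - 237) + 309 = ((-128 + 110)/(-157 + 169) - 237) + 309 = (-18/12 - 237) + 309 = (-18*1/12 - 237) + 309 = (-3/2 - 237) + 309 = -477/2 + 309 = 141/2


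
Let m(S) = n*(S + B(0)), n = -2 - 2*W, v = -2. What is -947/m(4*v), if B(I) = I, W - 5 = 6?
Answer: -947/192 ≈ -4.9323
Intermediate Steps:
W = 11 (W = 5 + 6 = 11)
n = -24 (n = -2 - 2*11 = -2 - 22 = -24)
m(S) = -24*S (m(S) = -24*(S + 0) = -24*S)
-947/m(4*v) = -947/((-96*(-2))) = -947/((-24*(-8))) = -947/192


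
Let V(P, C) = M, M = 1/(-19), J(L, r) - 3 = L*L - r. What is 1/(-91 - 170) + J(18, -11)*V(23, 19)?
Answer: -88237/4959 ≈ -17.793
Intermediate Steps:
J(L, r) = 3 + L² - r (J(L, r) = 3 + (L*L - r) = 3 + (L² - r) = 3 + L² - r)
M = -1/19 ≈ -0.052632
V(P, C) = -1/19
1/(-91 - 170) + J(18, -11)*V(23, 19) = 1/(-91 - 170) + (3 + 18² - 1*(-11))*(-1/19) = 1/(-261) + (3 + 324 + 11)*(-1/19) = -1/261 + 338*(-1/19) = -1/261 - 338/19 = -88237/4959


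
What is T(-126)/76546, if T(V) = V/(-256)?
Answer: 63/9797888 ≈ 6.4300e-6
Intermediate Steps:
T(V) = -V/256 (T(V) = V*(-1/256) = -V/256)
T(-126)/76546 = -1/256*(-126)/76546 = (63/128)*(1/76546) = 63/9797888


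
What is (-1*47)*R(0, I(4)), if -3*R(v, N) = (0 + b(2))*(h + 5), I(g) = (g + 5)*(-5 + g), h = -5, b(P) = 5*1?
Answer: 0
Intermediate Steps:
b(P) = 5
I(g) = (-5 + g)*(5 + g) (I(g) = (5 + g)*(-5 + g) = (-5 + g)*(5 + g))
R(v, N) = 0 (R(v, N) = -(0 + 5)*(-5 + 5)/3 = -5*0/3 = -1/3*0 = 0)
(-1*47)*R(0, I(4)) = -1*47*0 = -47*0 = 0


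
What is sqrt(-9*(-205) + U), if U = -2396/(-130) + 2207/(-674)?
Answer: sqrt(3570227913070)/43810 ≈ 43.130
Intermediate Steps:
U = 663997/43810 (U = -2396*(-1/130) + 2207*(-1/674) = 1198/65 - 2207/674 = 663997/43810 ≈ 15.156)
sqrt(-9*(-205) + U) = sqrt(-9*(-205) + 663997/43810) = sqrt(1845 + 663997/43810) = sqrt(81493447/43810) = sqrt(3570227913070)/43810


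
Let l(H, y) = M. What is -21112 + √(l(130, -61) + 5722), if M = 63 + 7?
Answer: -21112 + 4*√362 ≈ -21036.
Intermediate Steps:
M = 70
l(H, y) = 70
-21112 + √(l(130, -61) + 5722) = -21112 + √(70 + 5722) = -21112 + √5792 = -21112 + 4*√362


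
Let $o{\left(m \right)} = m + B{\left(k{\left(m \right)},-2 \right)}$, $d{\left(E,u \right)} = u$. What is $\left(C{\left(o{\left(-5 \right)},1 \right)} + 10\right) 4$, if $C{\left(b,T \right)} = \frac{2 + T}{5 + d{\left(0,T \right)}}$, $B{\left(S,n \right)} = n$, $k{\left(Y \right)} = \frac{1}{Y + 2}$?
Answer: $42$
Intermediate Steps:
$k{\left(Y \right)} = \frac{1}{2 + Y}$
$o{\left(m \right)} = -2 + m$ ($o{\left(m \right)} = m - 2 = -2 + m$)
$C{\left(b,T \right)} = \frac{2 + T}{5 + T}$
$\left(C{\left(o{\left(-5 \right)},1 \right)} + 10\right) 4 = \left(\frac{2 + 1}{5 + 1} + 10\right) 4 = \left(\frac{1}{6} \cdot 3 + 10\right) 4 = \left(\frac{1}{2} + 10\right) 4 = \frac{21}{2} \cdot 4 = 42$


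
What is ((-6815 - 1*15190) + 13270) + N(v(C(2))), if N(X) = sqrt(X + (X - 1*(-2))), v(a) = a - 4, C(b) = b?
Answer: -8735 + I*sqrt(2) ≈ -8735.0 + 1.4142*I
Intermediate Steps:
v(a) = -4 + a
N(X) = sqrt(2 + 2*X) (N(X) = sqrt(X + (X + 2)) = sqrt(X + (2 + X)) = sqrt(2 + 2*X))
((-6815 - 1*15190) + 13270) + N(v(C(2))) = ((-6815 - 1*15190) + 13270) + sqrt(2 + 2*(-4 + 2)) = ((-6815 - 15190) + 13270) + sqrt(2 + 2*(-2)) = (-22005 + 13270) + sqrt(2 - 4) = -8735 + sqrt(-2) = -8735 + I*sqrt(2)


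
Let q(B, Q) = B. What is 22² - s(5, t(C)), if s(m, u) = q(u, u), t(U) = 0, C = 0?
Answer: 484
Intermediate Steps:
s(m, u) = u
22² - s(5, t(C)) = 22² - 1*0 = 484 + 0 = 484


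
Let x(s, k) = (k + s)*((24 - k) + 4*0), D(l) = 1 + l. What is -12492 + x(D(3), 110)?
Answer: -22296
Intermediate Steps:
x(s, k) = (24 - k)*(k + s) (x(s, k) = (k + s)*((24 - k) + 0) = (k + s)*(24 - k) = (24 - k)*(k + s))
-12492 + x(D(3), 110) = -12492 + (-1*110² + 24*110 + 24*(1 + 3) - 1*110*(1 + 3)) = -12492 + (-1*12100 + 2640 + 24*4 - 1*110*4) = -12492 + (-12100 + 2640 + 96 - 440) = -12492 - 9804 = -22296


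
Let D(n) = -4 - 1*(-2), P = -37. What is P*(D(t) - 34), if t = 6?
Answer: 1332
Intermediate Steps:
D(n) = -2 (D(n) = -4 + 2 = -2)
P*(D(t) - 34) = -37*(-2 - 34) = -37*(-36) = 1332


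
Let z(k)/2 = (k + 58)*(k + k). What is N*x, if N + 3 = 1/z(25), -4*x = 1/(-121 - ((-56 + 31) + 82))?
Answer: -24899/5909600 ≈ -0.0042133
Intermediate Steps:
z(k) = 4*k*(58 + k) (z(k) = 2*((k + 58)*(k + k)) = 2*((58 + k)*(2*k)) = 2*(2*k*(58 + k)) = 4*k*(58 + k))
x = 1/712 (x = -1/(4*(-121 - ((-56 + 31) + 82))) = -1/(4*(-121 - (-25 + 82))) = -1/(4*(-121 - 1*57)) = -1/(4*(-121 - 57)) = -1/4/(-178) = -1/4*(-1/178) = 1/712 ≈ 0.0014045)
N = -24899/8300 (N = -3 + 1/(4*25*(58 + 25)) = -3 + 1/(4*25*83) = -3 + 1/8300 = -24899/8300 ≈ -2.9999)
N*x = -24899/8300*1/712 = -24899/5909600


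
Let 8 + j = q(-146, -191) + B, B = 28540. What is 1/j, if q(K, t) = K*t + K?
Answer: 1/56272 ≈ 1.7771e-5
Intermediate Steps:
q(K, t) = K + K*t
j = 56272 (j = -8 + (-146*(1 - 191) + 28540) = -8 + (-146*(-190) + 28540) = -8 + (27740 + 28540) = -8 + 56280 = 56272)
1/j = 1/56272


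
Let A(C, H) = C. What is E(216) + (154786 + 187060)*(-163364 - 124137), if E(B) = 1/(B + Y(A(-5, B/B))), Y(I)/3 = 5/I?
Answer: -20933867238197/213 ≈ -9.8281e+10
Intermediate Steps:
Y(I) = 15/I (Y(I) = 3*(5/I) = 15/I)
E(B) = 1/(-3 + B) (E(B) = 1/(B + 15/(-5)) = 1/(B + 15*(-1/5)) = 1/(B - 3) = 1/(-3 + B))
E(216) + (154786 + 187060)*(-163364 - 124137) = 1/(-3 + 216) + (154786 + 187060)*(-163364 - 124137) = 1/213 + 341846*(-287501) = 1/213 - 98281066846 = -20933867238197/213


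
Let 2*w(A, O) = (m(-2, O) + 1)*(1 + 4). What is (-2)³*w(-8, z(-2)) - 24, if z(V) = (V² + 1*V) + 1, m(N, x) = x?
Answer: -104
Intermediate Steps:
z(V) = 1 + V + V² (z(V) = (V² + V) + 1 = (V + V²) + 1 = 1 + V + V²)
w(A, O) = 5/2 + 5*O/2 (w(A, O) = ((O + 1)*(1 + 4))/2 = ((1 + O)*5)/2 = (5 + 5*O)/2 = 5/2 + 5*O/2)
(-2)³*w(-8, z(-2)) - 24 = (-2)³*(5/2 + 5*(1 - 2 + (-2)²)/2) - 24 = -8*(5/2 + 5*(1 - 2 + 4)/2) - 24 = -8*(5/2 + (5/2)*3) - 24 = -8*(5/2 + 15/2) - 24 = -8*10 - 24 = -80 - 24 = -104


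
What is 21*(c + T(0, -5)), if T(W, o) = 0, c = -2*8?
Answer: -336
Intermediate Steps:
c = -16
21*(c + T(0, -5)) = 21*(-16 + 0) = 21*(-16) = -336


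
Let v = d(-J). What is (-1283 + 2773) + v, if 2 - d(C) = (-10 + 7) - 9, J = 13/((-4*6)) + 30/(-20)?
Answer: 1504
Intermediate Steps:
J = -49/24 (J = 13/(-24) + 30*(-1/20) = 13*(-1/24) - 3/2 = -13/24 - 3/2 = -49/24 ≈ -2.0417)
d(C) = 14 (d(C) = 2 - ((-10 + 7) - 9) = 2 - (-3 - 9) = 2 - 1*(-12) = 2 + 12 = 14)
v = 14
(-1283 + 2773) + v = (-1283 + 2773) + 14 = 1490 + 14 = 1504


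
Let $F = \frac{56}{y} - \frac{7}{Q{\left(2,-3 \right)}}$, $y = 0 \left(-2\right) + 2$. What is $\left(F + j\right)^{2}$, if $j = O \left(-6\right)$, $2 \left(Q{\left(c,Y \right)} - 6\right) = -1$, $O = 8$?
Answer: $\frac{54756}{121} \approx 452.53$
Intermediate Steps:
$Q{\left(c,Y \right)} = \frac{11}{2}$ ($Q{\left(c,Y \right)} = 6 + \frac{1}{2} \left(-1\right) = 6 - \frac{1}{2} = \frac{11}{2}$)
$j = -48$ ($j = 8 \left(-6\right) = -48$)
$y = 2$ ($y = 0 + 2 = 2$)
$F = \frac{294}{11}$ ($F = \frac{56}{2} - \frac{7}{\frac{11}{2}} = 56 \cdot \frac{1}{2} - \frac{14}{11} = 28 - \frac{14}{11} = \frac{294}{11} \approx 26.727$)
$\left(F + j\right)^{2} = \left(\frac{294}{11} - 48\right)^{2} = \left(- \frac{234}{11}\right)^{2} = \frac{54756}{121}$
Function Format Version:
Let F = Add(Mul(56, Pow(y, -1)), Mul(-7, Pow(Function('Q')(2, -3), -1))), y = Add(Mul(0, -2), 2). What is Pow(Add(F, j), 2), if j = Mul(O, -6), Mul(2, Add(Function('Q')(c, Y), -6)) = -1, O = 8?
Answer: Rational(54756, 121) ≈ 452.53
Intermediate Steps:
Function('Q')(c, Y) = Rational(11, 2) (Function('Q')(c, Y) = Add(6, Mul(Rational(1, 2), -1)) = Add(6, Rational(-1, 2)) = Rational(11, 2))
j = -48 (j = Mul(8, -6) = -48)
y = 2 (y = Add(0, 2) = 2)
F = Rational(294, 11) (F = Add(Mul(56, Pow(2, -1)), Mul(-7, Pow(Rational(11, 2), -1))) = Add(Mul(56, Rational(1, 2)), Mul(-7, Rational(2, 11))) = Add(28, Rational(-14, 11)) = Rational(294, 11) ≈ 26.727)
Pow(Add(F, j), 2) = Pow(Add(Rational(294, 11), -48), 2) = Pow(Rational(-234, 11), 2) = Rational(54756, 121)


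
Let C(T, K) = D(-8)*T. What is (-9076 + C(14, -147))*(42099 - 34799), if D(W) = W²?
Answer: -59714000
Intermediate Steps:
C(T, K) = 64*T (C(T, K) = (-8)²*T = 64*T)
(-9076 + C(14, -147))*(42099 - 34799) = (-9076 + 64*14)*(42099 - 34799) = (-9076 + 896)*7300 = -8180*7300 = -59714000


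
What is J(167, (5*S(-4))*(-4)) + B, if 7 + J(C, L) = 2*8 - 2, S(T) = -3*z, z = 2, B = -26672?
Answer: -26665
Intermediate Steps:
S(T) = -6 (S(T) = -3*2 = -6)
J(C, L) = 7 (J(C, L) = -7 + (2*8 - 2) = -7 + (16 - 2) = -7 + 14 = 7)
J(167, (5*S(-4))*(-4)) + B = 7 - 26672 = -26665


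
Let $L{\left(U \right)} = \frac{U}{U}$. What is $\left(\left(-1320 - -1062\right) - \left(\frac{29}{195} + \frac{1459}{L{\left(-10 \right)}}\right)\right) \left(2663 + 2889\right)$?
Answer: $- \frac{1859053888}{195} \approx -9.5336 \cdot 10^{6}$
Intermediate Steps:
$L{\left(U \right)} = 1$
$\left(\left(-1320 - -1062\right) - \left(\frac{29}{195} + \frac{1459}{L{\left(-10 \right)}}\right)\right) \left(2663 + 2889\right) = \left(\left(-1320 - -1062\right) - \left(1459 + \frac{29}{195}\right)\right) \left(2663 + 2889\right) = \left(\left(-1320 + 1062\right) - \frac{284534}{195}\right) 5552 = \left(-258 - \frac{284534}{195}\right) 5552 = \left(- \frac{334844}{195}\right) 5552 = - \frac{1859053888}{195}$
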